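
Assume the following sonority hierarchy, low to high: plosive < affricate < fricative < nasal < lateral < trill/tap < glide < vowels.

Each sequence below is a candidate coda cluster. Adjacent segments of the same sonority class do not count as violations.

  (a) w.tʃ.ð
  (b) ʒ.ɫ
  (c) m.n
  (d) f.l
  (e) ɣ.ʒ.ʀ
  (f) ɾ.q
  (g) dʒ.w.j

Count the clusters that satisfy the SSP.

(a) sonority 7-2-3: ill-formed.
(b) sonority 3-5: ill-formed.
(c) sonority 4-4: well-formed.
(d) sonority 3-5: ill-formed.
(e) sonority 3-3-6: ill-formed.
(f) sonority 6-1: well-formed.
(g) sonority 2-7-7: ill-formed.

2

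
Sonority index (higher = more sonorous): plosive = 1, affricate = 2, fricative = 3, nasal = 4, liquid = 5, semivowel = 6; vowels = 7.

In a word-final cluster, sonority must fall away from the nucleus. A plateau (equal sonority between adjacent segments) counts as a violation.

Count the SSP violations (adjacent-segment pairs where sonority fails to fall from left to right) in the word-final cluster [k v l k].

/k/ is a plosive (sonority 1).
/v/ is a fricative (sonority 3).
/l/ is a liquid (sonority 5).
/k/ is a plosive (sonority 1).
/k/→/v/: 1→3 (does not fall) — violation.
/v/→/l/: 3→5 (does not fall) — violation.
/l/→/k/: 5→1 (falls) — ok.

2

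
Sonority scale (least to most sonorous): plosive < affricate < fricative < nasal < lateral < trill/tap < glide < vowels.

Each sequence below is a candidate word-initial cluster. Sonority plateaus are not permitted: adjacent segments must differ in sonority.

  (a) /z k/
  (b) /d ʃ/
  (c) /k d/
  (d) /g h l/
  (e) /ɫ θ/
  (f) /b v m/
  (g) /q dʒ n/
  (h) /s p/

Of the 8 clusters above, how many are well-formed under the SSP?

(a) 3-1 → violates
(b) 1-3 → obeys
(c) 1-1 → violates
(d) 1-3-5 → obeys
(e) 5-3 → violates
(f) 1-3-4 → obeys
(g) 1-2-4 → obeys
(h) 3-1 → violates

4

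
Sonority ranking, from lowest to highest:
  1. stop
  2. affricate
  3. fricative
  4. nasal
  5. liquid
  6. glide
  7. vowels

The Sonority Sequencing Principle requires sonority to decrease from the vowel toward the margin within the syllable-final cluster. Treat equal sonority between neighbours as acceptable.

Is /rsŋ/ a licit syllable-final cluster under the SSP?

no

/r/ — liquid, sonority 5.
/s/ — fricative, sonority 3.
/ŋ/ — nasal, sonority 4.
The profile is 5-3-4. Between /s/ (3) and /ŋ/ (4) sonority does not fall, so the cluster violates the SSP.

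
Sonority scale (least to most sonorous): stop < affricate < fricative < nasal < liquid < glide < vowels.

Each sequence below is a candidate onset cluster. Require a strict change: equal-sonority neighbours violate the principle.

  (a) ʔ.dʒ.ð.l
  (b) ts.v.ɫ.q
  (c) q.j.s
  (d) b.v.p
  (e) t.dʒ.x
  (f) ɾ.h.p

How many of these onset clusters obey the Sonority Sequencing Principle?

(a) ʔ.dʒ.ð.l: profile 1-2-3-5 — obeys.
(b) ts.v.ɫ.q: profile 2-3-5-1 — violates.
(c) q.j.s: profile 1-6-3 — violates.
(d) b.v.p: profile 1-3-1 — violates.
(e) t.dʒ.x: profile 1-2-3 — obeys.
(f) ɾ.h.p: profile 5-3-1 — violates.

2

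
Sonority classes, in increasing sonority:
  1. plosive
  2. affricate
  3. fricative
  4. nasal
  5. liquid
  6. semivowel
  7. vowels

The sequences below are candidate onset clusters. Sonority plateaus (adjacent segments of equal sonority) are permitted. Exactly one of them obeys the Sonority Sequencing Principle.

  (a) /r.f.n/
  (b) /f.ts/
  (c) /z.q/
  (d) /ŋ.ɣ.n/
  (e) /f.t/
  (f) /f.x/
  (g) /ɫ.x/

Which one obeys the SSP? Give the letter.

f

(a) 5-3-4 → violates
(b) 3-2 → violates
(c) 3-1 → violates
(d) 4-3-4 → violates
(e) 3-1 → violates
(f) 3-3 → obeys
(g) 5-3 → violates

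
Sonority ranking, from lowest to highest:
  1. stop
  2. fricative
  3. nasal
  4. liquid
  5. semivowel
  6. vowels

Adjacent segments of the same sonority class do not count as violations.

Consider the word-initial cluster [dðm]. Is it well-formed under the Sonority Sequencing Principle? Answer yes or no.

/d/ — stop, sonority 1.
/ð/ — fricative, sonority 2.
/m/ — nasal, sonority 3.
The profile 1-2-3 strictly rises, so the word-initial cluster satisfies the SSP.

yes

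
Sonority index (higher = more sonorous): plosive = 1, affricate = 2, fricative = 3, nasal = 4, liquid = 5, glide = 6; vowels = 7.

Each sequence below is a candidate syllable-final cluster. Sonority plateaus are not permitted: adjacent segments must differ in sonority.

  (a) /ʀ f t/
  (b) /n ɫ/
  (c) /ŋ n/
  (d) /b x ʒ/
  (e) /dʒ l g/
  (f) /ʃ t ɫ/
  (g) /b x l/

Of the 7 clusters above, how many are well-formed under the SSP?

1

(a) /ʀ f t/: profile 5-3-1 — obeys.
(b) /n ɫ/: profile 4-5 — violates.
(c) /ŋ n/: profile 4-4 — violates.
(d) /b x ʒ/: profile 1-3-3 — violates.
(e) /dʒ l g/: profile 2-5-1 — violates.
(f) /ʃ t ɫ/: profile 3-1-5 — violates.
(g) /b x l/: profile 1-3-5 — violates.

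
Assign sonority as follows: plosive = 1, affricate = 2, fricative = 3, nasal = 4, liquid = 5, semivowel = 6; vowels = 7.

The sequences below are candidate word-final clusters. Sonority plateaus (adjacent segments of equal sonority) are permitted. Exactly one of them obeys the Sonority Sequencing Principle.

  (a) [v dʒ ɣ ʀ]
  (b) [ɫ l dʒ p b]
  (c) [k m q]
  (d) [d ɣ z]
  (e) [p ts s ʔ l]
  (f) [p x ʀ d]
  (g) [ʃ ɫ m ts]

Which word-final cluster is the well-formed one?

b

(a) sonority 3-2-3-5: ill-formed.
(b) sonority 5-5-2-1-1: well-formed.
(c) sonority 1-4-1: ill-formed.
(d) sonority 1-3-3: ill-formed.
(e) sonority 1-2-3-1-5: ill-formed.
(f) sonority 1-3-5-1: ill-formed.
(g) sonority 3-5-4-2: ill-formed.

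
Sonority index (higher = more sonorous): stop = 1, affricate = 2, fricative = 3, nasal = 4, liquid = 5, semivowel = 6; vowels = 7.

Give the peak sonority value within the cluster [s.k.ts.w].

/s/: fricative = 3.
/k/: stop = 1.
/ts/: affricate = 2.
/w/: semivowel = 6.
The maximum is 6.

6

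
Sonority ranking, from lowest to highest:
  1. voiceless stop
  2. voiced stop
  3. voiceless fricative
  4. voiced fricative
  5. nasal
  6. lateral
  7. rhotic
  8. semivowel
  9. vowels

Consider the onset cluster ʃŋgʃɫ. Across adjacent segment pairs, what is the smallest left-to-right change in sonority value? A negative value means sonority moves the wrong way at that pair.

/ʃ/ — voiceless fricative, sonority 3.
/ŋ/ — nasal, sonority 5.
/g/ — voiced stop, sonority 2.
/ʃ/ — voiceless fricative, sonority 3.
/ɫ/ — lateral, sonority 6.
/ʃ/→/ŋ/: change +2.
/ŋ/→/g/: change -3.
/g/→/ʃ/: change +1.
/ʃ/→/ɫ/: change +3.
Minimum = -3.

-3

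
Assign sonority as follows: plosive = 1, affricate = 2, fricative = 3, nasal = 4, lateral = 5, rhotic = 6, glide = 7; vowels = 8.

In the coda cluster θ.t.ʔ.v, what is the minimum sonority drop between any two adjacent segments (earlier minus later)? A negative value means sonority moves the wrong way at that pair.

-2

/θ/: fricative = 3.
/t/: plosive = 1.
/ʔ/: plosive = 1.
/v/: fricative = 3.
/θ/→/t/: change +2.
/t/→/ʔ/: change +0.
/ʔ/→/v/: change -2.
Minimum = -2.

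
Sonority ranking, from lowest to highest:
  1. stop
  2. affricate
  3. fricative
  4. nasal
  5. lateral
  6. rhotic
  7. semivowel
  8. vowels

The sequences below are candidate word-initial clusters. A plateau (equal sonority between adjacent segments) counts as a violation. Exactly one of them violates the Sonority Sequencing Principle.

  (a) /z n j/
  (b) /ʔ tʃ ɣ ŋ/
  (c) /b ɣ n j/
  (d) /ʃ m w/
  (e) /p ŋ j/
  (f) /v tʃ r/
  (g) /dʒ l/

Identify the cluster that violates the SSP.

f

(a) sonority 3-4-7: well-formed.
(b) sonority 1-2-3-4: well-formed.
(c) sonority 1-3-4-7: well-formed.
(d) sonority 3-4-7: well-formed.
(e) sonority 1-4-7: well-formed.
(f) sonority 3-2-6: ill-formed.
(g) sonority 2-5: well-formed.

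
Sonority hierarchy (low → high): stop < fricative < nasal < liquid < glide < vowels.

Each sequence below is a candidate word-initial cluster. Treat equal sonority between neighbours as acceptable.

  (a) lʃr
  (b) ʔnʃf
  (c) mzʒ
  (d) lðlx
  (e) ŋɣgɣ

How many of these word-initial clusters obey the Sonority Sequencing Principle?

(a) sonority 4-2-4: ill-formed.
(b) sonority 1-3-2-2: ill-formed.
(c) sonority 3-2-2: ill-formed.
(d) sonority 4-2-4-2: ill-formed.
(e) sonority 3-2-1-2: ill-formed.

0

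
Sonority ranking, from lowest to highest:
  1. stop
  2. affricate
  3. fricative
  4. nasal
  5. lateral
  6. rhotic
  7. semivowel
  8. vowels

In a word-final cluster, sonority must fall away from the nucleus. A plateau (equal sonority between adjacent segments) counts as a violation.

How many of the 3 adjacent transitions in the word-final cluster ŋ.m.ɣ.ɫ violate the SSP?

/ŋ/ is a nasal (sonority 4).
/m/ is a nasal (sonority 4).
/ɣ/ is a fricative (sonority 3).
/ɫ/ is a lateral (sonority 5).
/ŋ/→/m/: 4→4 (plateau) — violation.
/m/→/ɣ/: 4→3 (falls) — ok.
/ɣ/→/ɫ/: 3→5 (does not fall) — violation.

2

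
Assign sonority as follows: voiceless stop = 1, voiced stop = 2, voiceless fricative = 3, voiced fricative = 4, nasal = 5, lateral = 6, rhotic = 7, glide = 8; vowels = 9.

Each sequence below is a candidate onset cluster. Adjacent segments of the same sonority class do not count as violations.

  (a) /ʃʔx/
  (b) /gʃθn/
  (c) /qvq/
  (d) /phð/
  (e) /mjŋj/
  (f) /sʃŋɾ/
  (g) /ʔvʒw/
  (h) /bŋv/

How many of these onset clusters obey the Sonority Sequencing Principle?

4

(a) sonority 3-1-3: ill-formed.
(b) sonority 2-3-3-5: well-formed.
(c) sonority 1-4-1: ill-formed.
(d) sonority 1-3-4: well-formed.
(e) sonority 5-8-5-8: ill-formed.
(f) sonority 3-3-5-7: well-formed.
(g) sonority 1-4-4-8: well-formed.
(h) sonority 2-5-4: ill-formed.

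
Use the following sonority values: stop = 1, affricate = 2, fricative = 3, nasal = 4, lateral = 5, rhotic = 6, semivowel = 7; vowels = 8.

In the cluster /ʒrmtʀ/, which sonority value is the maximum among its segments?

/ʒ/: fricative = 3.
/r/: rhotic = 6.
/m/: nasal = 4.
/t/: stop = 1.
/ʀ/: rhotic = 6.
The maximum is 6.

6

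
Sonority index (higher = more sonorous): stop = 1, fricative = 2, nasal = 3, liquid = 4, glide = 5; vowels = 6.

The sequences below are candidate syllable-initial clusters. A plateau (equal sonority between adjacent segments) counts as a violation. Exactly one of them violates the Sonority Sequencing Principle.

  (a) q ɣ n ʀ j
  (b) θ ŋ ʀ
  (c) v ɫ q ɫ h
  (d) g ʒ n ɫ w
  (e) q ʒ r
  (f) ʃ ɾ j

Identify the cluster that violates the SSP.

(a) sonority 1-2-3-4-5: well-formed.
(b) sonority 2-3-4: well-formed.
(c) sonority 2-4-1-4-2: ill-formed.
(d) sonority 1-2-3-4-5: well-formed.
(e) sonority 1-2-4: well-formed.
(f) sonority 2-4-5: well-formed.

c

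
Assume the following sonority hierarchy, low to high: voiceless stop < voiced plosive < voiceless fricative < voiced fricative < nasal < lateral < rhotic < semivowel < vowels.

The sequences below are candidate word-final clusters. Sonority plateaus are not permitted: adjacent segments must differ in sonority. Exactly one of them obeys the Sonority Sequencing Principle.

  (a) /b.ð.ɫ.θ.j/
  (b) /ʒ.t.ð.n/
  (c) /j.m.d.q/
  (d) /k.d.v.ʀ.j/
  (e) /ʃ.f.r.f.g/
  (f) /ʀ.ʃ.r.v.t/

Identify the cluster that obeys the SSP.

c

(a) /b.ð.ɫ.θ.j/: profile 2-4-6-3-8 — violates.
(b) /ʒ.t.ð.n/: profile 4-1-4-5 — violates.
(c) /j.m.d.q/: profile 8-5-2-1 — obeys.
(d) /k.d.v.ʀ.j/: profile 1-2-4-7-8 — violates.
(e) /ʃ.f.r.f.g/: profile 3-3-7-3-2 — violates.
(f) /ʀ.ʃ.r.v.t/: profile 7-3-7-4-1 — violates.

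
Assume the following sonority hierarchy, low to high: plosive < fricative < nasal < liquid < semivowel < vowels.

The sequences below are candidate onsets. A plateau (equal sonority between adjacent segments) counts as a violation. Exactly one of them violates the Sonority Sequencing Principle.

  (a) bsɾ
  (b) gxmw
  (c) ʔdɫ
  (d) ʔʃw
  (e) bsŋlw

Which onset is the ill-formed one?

(a) bsɾ: profile 1-2-4 — obeys.
(b) gxmw: profile 1-2-3-5 — obeys.
(c) ʔdɫ: profile 1-1-4 — violates.
(d) ʔʃw: profile 1-2-5 — obeys.
(e) bsŋlw: profile 1-2-3-4-5 — obeys.

c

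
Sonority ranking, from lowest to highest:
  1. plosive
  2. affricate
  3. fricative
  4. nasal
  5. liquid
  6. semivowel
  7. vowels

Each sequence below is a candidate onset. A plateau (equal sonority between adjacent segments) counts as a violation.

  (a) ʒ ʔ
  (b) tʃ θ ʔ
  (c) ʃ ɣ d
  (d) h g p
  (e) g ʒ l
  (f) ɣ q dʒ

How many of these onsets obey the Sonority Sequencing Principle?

(a) 3-1 → violates
(b) 2-3-1 → violates
(c) 3-3-1 → violates
(d) 3-1-1 → violates
(e) 1-3-5 → obeys
(f) 3-1-2 → violates

1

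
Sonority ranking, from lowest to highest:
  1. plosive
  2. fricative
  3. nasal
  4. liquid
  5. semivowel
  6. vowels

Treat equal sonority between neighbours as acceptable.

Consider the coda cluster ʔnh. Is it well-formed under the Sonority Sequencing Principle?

/ʔ/: plosive = 1.
/n/: nasal = 3.
/h/: fricative = 2.
The profile is 1-3-2. Between /ʔ/ (1) and /n/ (3) sonority does not fall, so the cluster violates the SSP.

no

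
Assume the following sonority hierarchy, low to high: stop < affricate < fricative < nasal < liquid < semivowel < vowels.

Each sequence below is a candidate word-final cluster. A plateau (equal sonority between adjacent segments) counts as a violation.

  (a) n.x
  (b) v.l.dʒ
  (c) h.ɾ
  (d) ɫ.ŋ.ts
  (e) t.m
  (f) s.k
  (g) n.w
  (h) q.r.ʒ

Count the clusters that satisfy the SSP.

(a) 4-3 → obeys
(b) 3-5-2 → violates
(c) 3-5 → violates
(d) 5-4-2 → obeys
(e) 1-4 → violates
(f) 3-1 → obeys
(g) 4-6 → violates
(h) 1-5-3 → violates

3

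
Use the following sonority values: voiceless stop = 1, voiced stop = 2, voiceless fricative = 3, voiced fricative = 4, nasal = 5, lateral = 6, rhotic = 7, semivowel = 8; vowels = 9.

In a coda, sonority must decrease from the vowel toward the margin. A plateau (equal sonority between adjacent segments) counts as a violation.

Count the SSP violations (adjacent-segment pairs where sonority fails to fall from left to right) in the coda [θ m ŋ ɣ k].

/θ/ is a voiceless fricative (sonority 3).
/m/ is a nasal (sonority 5).
/ŋ/ is a nasal (sonority 5).
/ɣ/ is a voiced fricative (sonority 4).
/k/ is a voiceless stop (sonority 1).
/θ/→/m/: 3→5 (does not fall) — violation.
/m/→/ŋ/: 5→5 (plateau) — violation.
/ŋ/→/ɣ/: 5→4 (falls) — ok.
/ɣ/→/k/: 4→1 (falls) — ok.

2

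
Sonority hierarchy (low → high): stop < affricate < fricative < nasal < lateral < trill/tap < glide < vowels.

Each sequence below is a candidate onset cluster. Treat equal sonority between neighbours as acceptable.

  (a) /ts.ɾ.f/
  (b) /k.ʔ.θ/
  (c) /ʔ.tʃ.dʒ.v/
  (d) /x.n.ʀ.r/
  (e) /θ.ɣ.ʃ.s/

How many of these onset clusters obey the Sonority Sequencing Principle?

(a) sonority 2-6-3: ill-formed.
(b) sonority 1-1-3: well-formed.
(c) sonority 1-2-2-3: well-formed.
(d) sonority 3-4-6-6: well-formed.
(e) sonority 3-3-3-3: well-formed.

4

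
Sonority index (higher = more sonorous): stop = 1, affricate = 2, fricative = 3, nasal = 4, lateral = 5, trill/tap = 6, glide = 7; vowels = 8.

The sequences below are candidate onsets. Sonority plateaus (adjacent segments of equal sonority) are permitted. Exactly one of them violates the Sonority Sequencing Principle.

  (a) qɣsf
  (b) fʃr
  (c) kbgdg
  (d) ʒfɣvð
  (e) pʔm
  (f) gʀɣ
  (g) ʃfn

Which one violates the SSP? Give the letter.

f

(a) sonority 1-3-3-3: well-formed.
(b) sonority 3-3-6: well-formed.
(c) sonority 1-1-1-1-1: well-formed.
(d) sonority 3-3-3-3-3: well-formed.
(e) sonority 1-1-4: well-formed.
(f) sonority 1-6-3: ill-formed.
(g) sonority 3-3-4: well-formed.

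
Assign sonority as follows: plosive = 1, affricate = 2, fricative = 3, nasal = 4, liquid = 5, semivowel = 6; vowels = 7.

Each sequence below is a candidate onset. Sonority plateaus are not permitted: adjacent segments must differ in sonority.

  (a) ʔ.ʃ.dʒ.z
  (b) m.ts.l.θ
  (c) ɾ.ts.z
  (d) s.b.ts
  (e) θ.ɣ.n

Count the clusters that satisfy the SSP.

0

(a) ʔ.ʃ.dʒ.z: profile 1-3-2-3 — violates.
(b) m.ts.l.θ: profile 4-2-5-3 — violates.
(c) ɾ.ts.z: profile 5-2-3 — violates.
(d) s.b.ts: profile 3-1-2 — violates.
(e) θ.ɣ.n: profile 3-3-4 — violates.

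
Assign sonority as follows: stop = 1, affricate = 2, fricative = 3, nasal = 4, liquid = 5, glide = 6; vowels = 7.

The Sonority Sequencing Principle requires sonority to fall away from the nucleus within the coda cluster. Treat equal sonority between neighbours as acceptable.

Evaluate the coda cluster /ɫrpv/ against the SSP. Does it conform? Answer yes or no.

no

/ɫ/ — liquid, sonority 5.
/r/ — liquid, sonority 5.
/p/ — stop, sonority 1.
/v/ — fricative, sonority 3.
The profile is 5-5-1-3. Between /p/ (1) and /v/ (3) sonority does not fall, so the cluster violates the SSP.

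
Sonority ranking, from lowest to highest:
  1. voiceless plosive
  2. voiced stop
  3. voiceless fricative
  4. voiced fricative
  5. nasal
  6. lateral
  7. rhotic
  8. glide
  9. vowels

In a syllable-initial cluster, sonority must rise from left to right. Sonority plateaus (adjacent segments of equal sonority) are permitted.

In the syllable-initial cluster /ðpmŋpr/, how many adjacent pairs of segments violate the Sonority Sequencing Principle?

2

/ð/: voiced fricative = 4.
/p/: voiceless plosive = 1.
/m/: nasal = 5.
/ŋ/: nasal = 5.
/p/: voiceless plosive = 1.
/r/: rhotic = 7.
/ð/→/p/: 4→1 (does not rise) — violation.
/p/→/m/: 1→5 (rises) — ok.
/m/→/ŋ/: 5→5 (plateau, allowed) — ok.
/ŋ/→/p/: 5→1 (does not rise) — violation.
/p/→/r/: 1→7 (rises) — ok.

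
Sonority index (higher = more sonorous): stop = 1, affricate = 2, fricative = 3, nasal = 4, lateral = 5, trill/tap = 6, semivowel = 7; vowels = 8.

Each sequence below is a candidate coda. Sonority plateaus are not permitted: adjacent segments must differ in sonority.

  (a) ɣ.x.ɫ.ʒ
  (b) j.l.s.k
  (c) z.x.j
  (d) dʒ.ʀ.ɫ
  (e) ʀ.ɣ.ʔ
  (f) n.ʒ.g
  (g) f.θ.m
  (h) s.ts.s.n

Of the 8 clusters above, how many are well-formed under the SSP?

3

(a) 3-3-5-3 → violates
(b) 7-5-3-1 → obeys
(c) 3-3-7 → violates
(d) 2-6-5 → violates
(e) 6-3-1 → obeys
(f) 4-3-1 → obeys
(g) 3-3-4 → violates
(h) 3-2-3-4 → violates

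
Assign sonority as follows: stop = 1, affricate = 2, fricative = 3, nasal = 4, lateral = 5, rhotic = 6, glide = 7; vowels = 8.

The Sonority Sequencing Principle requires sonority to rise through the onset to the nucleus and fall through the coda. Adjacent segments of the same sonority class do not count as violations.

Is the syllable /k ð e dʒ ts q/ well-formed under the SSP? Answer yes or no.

yes

Onset: /k/ is a stop (sonority 1), /ð/ is a fricative (sonority 3); then the nucleus /e/ (sonority 8).
Onset profile 1-3-8 — rises to the nucleus.
Coda: /dʒ/ is an affricate (sonority 2), /ts/ is an affricate (sonority 2), /q/ is a stop (sonority 1).
Coda profile 8-2-2-1 — falls from the nucleus.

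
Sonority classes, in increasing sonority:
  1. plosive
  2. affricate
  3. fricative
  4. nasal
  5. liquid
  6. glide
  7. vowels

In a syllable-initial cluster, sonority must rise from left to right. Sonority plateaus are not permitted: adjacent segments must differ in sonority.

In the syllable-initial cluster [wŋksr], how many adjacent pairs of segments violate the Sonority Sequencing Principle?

2

/w/: glide = 6.
/ŋ/: nasal = 4.
/k/: plosive = 1.
/s/: fricative = 3.
/r/: liquid = 5.
/w/→/ŋ/: 6→4 (does not rise) — violation.
/ŋ/→/k/: 4→1 (does not rise) — violation.
/k/→/s/: 1→3 (rises) — ok.
/s/→/r/: 3→5 (rises) — ok.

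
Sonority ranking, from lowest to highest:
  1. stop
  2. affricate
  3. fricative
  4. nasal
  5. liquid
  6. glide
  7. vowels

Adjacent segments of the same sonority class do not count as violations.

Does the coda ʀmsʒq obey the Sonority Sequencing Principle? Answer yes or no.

yes

/ʀ/: liquid = 5.
/m/: nasal = 4.
/s/: fricative = 3.
/ʒ/: fricative = 3.
/q/: stop = 1.
The profile 5-4-3-3-1 is non-increasing (plateaus allowed), so the coda satisfies the SSP.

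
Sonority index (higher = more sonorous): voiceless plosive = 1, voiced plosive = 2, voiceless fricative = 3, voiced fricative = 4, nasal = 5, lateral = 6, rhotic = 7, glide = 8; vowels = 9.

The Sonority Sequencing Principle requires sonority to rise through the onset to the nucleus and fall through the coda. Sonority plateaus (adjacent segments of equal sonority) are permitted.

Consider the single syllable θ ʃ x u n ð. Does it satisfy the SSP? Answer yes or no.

yes

Onset: /θ/ is a voiceless fricative (sonority 3), /ʃ/ is a voiceless fricative (sonority 3), /x/ is a voiceless fricative (sonority 3); then the nucleus /u/ (sonority 9).
Onset profile 3-3-3-9 — rises to the nucleus.
Coda: /n/ is a nasal (sonority 5), /ð/ is a voiced fricative (sonority 4).
Coda profile 9-5-4 — falls from the nucleus.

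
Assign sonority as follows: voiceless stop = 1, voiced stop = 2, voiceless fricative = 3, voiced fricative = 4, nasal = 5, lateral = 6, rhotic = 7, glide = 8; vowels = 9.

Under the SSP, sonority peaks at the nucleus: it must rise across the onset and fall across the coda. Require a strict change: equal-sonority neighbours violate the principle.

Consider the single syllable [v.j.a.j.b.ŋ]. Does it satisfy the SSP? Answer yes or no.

no

Onset: /v/ is a voiced fricative (sonority 4), /j/ is a glide (sonority 8); then the nucleus /a/ (sonority 9).
Onset profile 4-8-9 — rises to the nucleus.
Coda: /j/ is a glide (sonority 8), /b/ is a voiced stop (sonority 2), /ŋ/ is a nasal (sonority 5).
Coda profile 9-8-2-5 — does not strictly fall throughout.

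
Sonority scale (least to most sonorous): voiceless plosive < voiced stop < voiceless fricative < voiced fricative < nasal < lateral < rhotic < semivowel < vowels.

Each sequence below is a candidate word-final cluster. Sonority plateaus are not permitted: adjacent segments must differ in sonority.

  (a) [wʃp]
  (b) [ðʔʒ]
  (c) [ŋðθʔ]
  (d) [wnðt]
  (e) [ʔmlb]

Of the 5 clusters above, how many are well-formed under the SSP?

(a) sonority 8-3-1: well-formed.
(b) sonority 4-1-4: ill-formed.
(c) sonority 5-4-3-1: well-formed.
(d) sonority 8-5-4-1: well-formed.
(e) sonority 1-5-6-2: ill-formed.

3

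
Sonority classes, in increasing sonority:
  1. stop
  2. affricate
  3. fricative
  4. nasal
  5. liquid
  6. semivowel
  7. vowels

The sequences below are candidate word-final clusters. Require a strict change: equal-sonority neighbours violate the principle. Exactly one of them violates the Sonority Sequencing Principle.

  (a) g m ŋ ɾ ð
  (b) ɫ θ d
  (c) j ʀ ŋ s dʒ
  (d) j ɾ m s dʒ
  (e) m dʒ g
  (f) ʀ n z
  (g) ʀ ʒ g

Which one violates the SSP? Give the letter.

a

(a) sonority 1-4-4-5-3: ill-formed.
(b) sonority 5-3-1: well-formed.
(c) sonority 6-5-4-3-2: well-formed.
(d) sonority 6-5-4-3-2: well-formed.
(e) sonority 4-2-1: well-formed.
(f) sonority 5-4-3: well-formed.
(g) sonority 5-3-1: well-formed.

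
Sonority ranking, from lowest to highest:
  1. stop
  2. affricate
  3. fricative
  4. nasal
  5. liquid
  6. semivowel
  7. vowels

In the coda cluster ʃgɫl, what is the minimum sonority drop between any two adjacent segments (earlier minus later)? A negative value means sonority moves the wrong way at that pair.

/ʃ/: fricative = 3.
/g/: stop = 1.
/ɫ/: liquid = 5.
/l/: liquid = 5.
/ʃ/→/g/: change +2.
/g/→/ɫ/: change -4.
/ɫ/→/l/: change +0.
Minimum = -4.

-4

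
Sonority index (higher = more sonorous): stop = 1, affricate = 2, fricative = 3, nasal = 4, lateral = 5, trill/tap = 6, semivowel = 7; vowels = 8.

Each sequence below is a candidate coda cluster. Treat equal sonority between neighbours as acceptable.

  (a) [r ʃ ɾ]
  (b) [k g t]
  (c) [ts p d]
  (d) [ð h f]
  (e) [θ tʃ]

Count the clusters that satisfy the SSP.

4

(a) 6-3-6 → violates
(b) 1-1-1 → obeys
(c) 2-1-1 → obeys
(d) 3-3-3 → obeys
(e) 3-2 → obeys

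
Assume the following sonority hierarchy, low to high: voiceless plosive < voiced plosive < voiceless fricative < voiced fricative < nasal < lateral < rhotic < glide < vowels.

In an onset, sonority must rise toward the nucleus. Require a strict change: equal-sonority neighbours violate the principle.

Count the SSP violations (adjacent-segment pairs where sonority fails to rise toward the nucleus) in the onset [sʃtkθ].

3

/s/ — voiceless fricative, sonority 3.
/ʃ/ — voiceless fricative, sonority 3.
/t/ — voiceless plosive, sonority 1.
/k/ — voiceless plosive, sonority 1.
/θ/ — voiceless fricative, sonority 3.
/s/→/ʃ/: 3→3 (plateau) — violation.
/ʃ/→/t/: 3→1 (does not rise) — violation.
/t/→/k/: 1→1 (plateau) — violation.
/k/→/θ/: 1→3 (rises) — ok.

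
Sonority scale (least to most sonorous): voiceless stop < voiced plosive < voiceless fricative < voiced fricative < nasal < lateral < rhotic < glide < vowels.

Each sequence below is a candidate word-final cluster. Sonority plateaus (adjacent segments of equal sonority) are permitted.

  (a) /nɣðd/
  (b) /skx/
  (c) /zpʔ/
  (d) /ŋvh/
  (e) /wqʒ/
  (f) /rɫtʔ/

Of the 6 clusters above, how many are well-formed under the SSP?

4

(a) sonority 5-4-4-2: well-formed.
(b) sonority 3-1-3: ill-formed.
(c) sonority 4-1-1: well-formed.
(d) sonority 5-4-3: well-formed.
(e) sonority 8-1-4: ill-formed.
(f) sonority 7-6-1-1: well-formed.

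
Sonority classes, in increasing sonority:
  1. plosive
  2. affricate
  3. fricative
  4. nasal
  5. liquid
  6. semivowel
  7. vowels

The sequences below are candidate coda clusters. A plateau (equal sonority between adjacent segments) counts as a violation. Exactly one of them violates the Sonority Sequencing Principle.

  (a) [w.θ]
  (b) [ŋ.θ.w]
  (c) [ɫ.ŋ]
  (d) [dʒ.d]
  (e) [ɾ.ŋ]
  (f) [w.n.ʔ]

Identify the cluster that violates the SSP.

b

(a) [w.θ]: profile 6-3 — obeys.
(b) [ŋ.θ.w]: profile 4-3-6 — violates.
(c) [ɫ.ŋ]: profile 5-4 — obeys.
(d) [dʒ.d]: profile 2-1 — obeys.
(e) [ɾ.ŋ]: profile 5-4 — obeys.
(f) [w.n.ʔ]: profile 6-4-1 — obeys.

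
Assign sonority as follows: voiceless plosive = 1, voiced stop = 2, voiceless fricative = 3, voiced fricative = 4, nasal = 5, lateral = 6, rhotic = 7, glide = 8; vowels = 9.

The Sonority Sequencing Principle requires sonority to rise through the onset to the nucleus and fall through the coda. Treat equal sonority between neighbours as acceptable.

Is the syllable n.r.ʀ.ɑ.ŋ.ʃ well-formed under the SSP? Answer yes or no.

Onset: /n/ is a nasal (sonority 5), /r/ is a rhotic (sonority 7), /ʀ/ is a rhotic (sonority 7); then the nucleus /ɑ/ (sonority 9).
Onset profile 5-7-7-9 — rises to the nucleus.
Coda: /ŋ/ is a nasal (sonority 5), /ʃ/ is a voiceless fricative (sonority 3).
Coda profile 9-5-3 — falls from the nucleus.

yes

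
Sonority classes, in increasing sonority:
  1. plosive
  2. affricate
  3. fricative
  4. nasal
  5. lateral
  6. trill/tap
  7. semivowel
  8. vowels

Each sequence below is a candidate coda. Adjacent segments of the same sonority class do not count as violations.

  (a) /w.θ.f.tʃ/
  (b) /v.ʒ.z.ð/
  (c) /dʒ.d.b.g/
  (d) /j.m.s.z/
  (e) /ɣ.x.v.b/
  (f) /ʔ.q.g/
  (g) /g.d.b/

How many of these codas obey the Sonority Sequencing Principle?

(a) /w.θ.f.tʃ/: profile 7-3-3-2 — obeys.
(b) /v.ʒ.z.ð/: profile 3-3-3-3 — obeys.
(c) /dʒ.d.b.g/: profile 2-1-1-1 — obeys.
(d) /j.m.s.z/: profile 7-4-3-3 — obeys.
(e) /ɣ.x.v.b/: profile 3-3-3-1 — obeys.
(f) /ʔ.q.g/: profile 1-1-1 — obeys.
(g) /g.d.b/: profile 1-1-1 — obeys.

7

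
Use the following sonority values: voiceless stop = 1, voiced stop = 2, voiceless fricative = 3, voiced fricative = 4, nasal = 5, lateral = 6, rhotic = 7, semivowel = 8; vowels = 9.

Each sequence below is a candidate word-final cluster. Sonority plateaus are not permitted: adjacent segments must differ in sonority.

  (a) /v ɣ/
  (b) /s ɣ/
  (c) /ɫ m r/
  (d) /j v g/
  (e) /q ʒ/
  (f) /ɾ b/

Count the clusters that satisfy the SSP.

2

(a) /v ɣ/: profile 4-4 — violates.
(b) /s ɣ/: profile 3-4 — violates.
(c) /ɫ m r/: profile 6-5-7 — violates.
(d) /j v g/: profile 8-4-2 — obeys.
(e) /q ʒ/: profile 1-4 — violates.
(f) /ɾ b/: profile 7-2 — obeys.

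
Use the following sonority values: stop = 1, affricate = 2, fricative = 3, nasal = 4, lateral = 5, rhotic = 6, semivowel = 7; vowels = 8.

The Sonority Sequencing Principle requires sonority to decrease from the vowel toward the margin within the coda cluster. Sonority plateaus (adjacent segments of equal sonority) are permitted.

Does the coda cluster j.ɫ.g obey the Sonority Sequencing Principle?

/j/ — semivowel, sonority 7.
/ɫ/ — lateral, sonority 5.
/g/ — stop, sonority 1.
The profile 7-5-1 strictly falls, so the coda cluster satisfies the SSP.

yes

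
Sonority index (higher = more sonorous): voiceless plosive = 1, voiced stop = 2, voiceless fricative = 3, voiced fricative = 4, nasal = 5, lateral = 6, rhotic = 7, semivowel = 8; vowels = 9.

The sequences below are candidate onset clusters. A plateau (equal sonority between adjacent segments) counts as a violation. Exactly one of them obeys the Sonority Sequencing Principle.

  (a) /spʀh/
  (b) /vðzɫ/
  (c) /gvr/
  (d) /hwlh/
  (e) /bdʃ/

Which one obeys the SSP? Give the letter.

c

(a) sonority 3-1-7-3: ill-formed.
(b) sonority 4-4-4-6: ill-formed.
(c) sonority 2-4-7: well-formed.
(d) sonority 3-8-6-3: ill-formed.
(e) sonority 2-2-3: ill-formed.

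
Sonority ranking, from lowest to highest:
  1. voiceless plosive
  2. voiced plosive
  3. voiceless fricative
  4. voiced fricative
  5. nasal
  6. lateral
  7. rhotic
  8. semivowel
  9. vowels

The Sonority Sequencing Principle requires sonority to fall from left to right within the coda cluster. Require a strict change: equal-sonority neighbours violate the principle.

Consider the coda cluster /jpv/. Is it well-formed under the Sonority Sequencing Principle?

/j/: semivowel = 8.
/p/: voiceless plosive = 1.
/v/: voiced fricative = 4.
The profile is 8-1-4. Between /p/ (1) and /v/ (4) sonority does not fall, so the cluster violates the SSP.

no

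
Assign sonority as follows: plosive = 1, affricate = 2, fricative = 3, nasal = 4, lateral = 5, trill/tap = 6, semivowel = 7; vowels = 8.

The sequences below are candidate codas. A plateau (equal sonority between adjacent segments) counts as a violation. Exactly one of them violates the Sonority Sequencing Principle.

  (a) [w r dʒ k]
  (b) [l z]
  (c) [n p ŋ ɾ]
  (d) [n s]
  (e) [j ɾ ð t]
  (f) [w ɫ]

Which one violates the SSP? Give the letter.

(a) 7-6-2-1 → obeys
(b) 5-3 → obeys
(c) 4-1-4-6 → violates
(d) 4-3 → obeys
(e) 7-6-3-1 → obeys
(f) 7-5 → obeys

c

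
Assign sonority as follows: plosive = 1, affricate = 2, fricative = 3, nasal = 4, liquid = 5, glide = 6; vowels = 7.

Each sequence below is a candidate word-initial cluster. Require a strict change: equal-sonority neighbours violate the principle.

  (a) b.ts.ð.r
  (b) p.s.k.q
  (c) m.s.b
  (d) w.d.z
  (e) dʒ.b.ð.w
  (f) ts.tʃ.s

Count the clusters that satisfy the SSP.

1

(a) sonority 1-2-3-5: well-formed.
(b) sonority 1-3-1-1: ill-formed.
(c) sonority 4-3-1: ill-formed.
(d) sonority 6-1-3: ill-formed.
(e) sonority 2-1-3-6: ill-formed.
(f) sonority 2-2-3: ill-formed.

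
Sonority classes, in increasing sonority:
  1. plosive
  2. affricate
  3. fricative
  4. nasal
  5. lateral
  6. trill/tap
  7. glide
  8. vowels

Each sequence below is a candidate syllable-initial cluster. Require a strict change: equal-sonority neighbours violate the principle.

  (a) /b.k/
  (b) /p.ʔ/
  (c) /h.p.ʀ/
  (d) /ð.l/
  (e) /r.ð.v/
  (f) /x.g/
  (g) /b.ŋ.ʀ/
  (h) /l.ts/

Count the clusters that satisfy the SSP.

2

(a) /b.k/: profile 1-1 — violates.
(b) /p.ʔ/: profile 1-1 — violates.
(c) /h.p.ʀ/: profile 3-1-6 — violates.
(d) /ð.l/: profile 3-5 — obeys.
(e) /r.ð.v/: profile 6-3-3 — violates.
(f) /x.g/: profile 3-1 — violates.
(g) /b.ŋ.ʀ/: profile 1-4-6 — obeys.
(h) /l.ts/: profile 5-2 — violates.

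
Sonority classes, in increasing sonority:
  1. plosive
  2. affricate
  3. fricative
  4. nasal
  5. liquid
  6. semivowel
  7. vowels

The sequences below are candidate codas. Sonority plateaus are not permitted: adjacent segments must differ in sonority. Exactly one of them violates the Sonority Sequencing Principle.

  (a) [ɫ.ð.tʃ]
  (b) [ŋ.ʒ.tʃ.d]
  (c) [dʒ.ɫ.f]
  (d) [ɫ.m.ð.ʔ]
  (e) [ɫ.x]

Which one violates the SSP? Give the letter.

c

(a) sonority 5-3-2: well-formed.
(b) sonority 4-3-2-1: well-formed.
(c) sonority 2-5-3: ill-formed.
(d) sonority 5-4-3-1: well-formed.
(e) sonority 5-3: well-formed.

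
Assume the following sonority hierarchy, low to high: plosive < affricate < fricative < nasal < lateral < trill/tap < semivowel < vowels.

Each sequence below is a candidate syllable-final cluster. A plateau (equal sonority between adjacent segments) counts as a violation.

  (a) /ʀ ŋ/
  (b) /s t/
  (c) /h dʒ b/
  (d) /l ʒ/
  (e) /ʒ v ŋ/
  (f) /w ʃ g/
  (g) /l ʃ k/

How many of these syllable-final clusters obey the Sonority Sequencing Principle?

(a) /ʀ ŋ/: profile 6-4 — obeys.
(b) /s t/: profile 3-1 — obeys.
(c) /h dʒ b/: profile 3-2-1 — obeys.
(d) /l ʒ/: profile 5-3 — obeys.
(e) /ʒ v ŋ/: profile 3-3-4 — violates.
(f) /w ʃ g/: profile 7-3-1 — obeys.
(g) /l ʃ k/: profile 5-3-1 — obeys.

6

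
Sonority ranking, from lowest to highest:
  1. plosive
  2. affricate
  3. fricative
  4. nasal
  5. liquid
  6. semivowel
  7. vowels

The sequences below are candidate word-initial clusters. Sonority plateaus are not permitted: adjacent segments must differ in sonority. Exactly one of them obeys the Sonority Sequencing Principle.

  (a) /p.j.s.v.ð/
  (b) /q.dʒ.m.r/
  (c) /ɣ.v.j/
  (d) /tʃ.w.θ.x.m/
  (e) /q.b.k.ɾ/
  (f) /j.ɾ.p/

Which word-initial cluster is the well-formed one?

(a) /p.j.s.v.ð/: profile 1-6-3-3-3 — violates.
(b) /q.dʒ.m.r/: profile 1-2-4-5 — obeys.
(c) /ɣ.v.j/: profile 3-3-6 — violates.
(d) /tʃ.w.θ.x.m/: profile 2-6-3-3-4 — violates.
(e) /q.b.k.ɾ/: profile 1-1-1-5 — violates.
(f) /j.ɾ.p/: profile 6-5-1 — violates.

b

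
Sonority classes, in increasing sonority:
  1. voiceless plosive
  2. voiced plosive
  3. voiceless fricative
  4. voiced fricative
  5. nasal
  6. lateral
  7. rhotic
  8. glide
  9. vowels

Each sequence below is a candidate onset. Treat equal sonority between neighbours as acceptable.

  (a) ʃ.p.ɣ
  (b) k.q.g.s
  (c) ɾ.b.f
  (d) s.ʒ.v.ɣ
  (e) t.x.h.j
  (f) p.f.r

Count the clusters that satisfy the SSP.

4

(a) ʃ.p.ɣ: profile 3-1-4 — violates.
(b) k.q.g.s: profile 1-1-2-3 — obeys.
(c) ɾ.b.f: profile 7-2-3 — violates.
(d) s.ʒ.v.ɣ: profile 3-4-4-4 — obeys.
(e) t.x.h.j: profile 1-3-3-8 — obeys.
(f) p.f.r: profile 1-3-7 — obeys.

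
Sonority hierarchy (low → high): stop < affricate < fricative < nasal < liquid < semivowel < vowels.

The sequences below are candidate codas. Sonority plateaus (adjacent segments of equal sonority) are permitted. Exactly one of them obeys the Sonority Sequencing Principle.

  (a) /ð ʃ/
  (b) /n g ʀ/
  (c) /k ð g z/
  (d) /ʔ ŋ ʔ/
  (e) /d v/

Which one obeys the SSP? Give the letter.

(a) /ð ʃ/: profile 3-3 — obeys.
(b) /n g ʀ/: profile 4-1-5 — violates.
(c) /k ð g z/: profile 1-3-1-3 — violates.
(d) /ʔ ŋ ʔ/: profile 1-4-1 — violates.
(e) /d v/: profile 1-3 — violates.

a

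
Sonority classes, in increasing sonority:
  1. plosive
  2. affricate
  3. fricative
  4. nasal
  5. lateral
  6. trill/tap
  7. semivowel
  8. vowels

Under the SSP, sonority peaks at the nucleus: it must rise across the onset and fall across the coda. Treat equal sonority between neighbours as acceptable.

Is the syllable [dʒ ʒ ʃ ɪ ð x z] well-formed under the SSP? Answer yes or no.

Onset: /dʒ/ is an affricate (sonority 2), /ʒ/ is a fricative (sonority 3), /ʃ/ is a fricative (sonority 3); then the nucleus /ɪ/ (sonority 8).
Onset profile 2-3-3-8 — rises to the nucleus.
Coda: /ð/ is a fricative (sonority 3), /x/ is a fricative (sonority 3), /z/ is a fricative (sonority 3).
Coda profile 8-3-3-3 — falls from the nucleus.

yes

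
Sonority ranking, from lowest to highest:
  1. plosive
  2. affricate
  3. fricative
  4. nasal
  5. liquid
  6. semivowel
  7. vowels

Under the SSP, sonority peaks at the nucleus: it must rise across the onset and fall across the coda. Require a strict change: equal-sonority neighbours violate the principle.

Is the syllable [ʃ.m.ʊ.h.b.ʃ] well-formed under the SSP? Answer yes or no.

no

Onset: /ʃ/ is a fricative (sonority 3), /m/ is a nasal (sonority 4); then the nucleus /ʊ/ (sonority 7).
Onset profile 3-4-7 — rises to the nucleus.
Coda: /h/ is a fricative (sonority 3), /b/ is a plosive (sonority 1), /ʃ/ is a fricative (sonority 3).
Coda profile 7-3-1-3 — does not strictly fall throughout.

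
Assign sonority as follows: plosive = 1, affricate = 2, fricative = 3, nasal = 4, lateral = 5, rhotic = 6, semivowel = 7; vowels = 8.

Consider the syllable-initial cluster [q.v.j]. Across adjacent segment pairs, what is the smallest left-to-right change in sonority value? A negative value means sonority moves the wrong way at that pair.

/q/ — plosive, sonority 1.
/v/ — fricative, sonority 3.
/j/ — semivowel, sonority 7.
/q/→/v/: change +2.
/v/→/j/: change +4.
Minimum = 2.

2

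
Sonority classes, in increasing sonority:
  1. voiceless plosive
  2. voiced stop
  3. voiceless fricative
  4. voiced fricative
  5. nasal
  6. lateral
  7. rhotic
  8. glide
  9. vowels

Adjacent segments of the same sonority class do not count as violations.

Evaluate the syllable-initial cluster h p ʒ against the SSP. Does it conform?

no

/h/: voiceless fricative = 3.
/p/: voiceless plosive = 1.
/ʒ/: voiced fricative = 4.
The profile is 3-1-4. Between /h/ (3) and /p/ (1) sonority does not rise, so the cluster violates the SSP.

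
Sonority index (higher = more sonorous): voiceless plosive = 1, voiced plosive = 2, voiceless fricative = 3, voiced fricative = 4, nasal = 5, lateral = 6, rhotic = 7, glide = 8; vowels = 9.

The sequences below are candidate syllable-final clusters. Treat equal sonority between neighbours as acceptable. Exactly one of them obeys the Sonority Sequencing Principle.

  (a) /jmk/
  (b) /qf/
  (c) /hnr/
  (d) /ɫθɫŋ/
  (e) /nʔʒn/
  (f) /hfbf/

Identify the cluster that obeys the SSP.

(a) /jmk/: profile 8-5-1 — obeys.
(b) /qf/: profile 1-3 — violates.
(c) /hnr/: profile 3-5-7 — violates.
(d) /ɫθɫŋ/: profile 6-3-6-5 — violates.
(e) /nʔʒn/: profile 5-1-4-5 — violates.
(f) /hfbf/: profile 3-3-2-3 — violates.

a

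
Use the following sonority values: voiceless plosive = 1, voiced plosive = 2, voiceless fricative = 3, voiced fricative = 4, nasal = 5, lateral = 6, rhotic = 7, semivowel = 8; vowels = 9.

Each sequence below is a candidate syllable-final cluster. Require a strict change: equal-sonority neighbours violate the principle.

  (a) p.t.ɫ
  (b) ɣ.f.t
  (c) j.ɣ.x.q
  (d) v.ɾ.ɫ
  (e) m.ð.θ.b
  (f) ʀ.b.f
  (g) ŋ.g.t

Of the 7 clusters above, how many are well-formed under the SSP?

(a) sonority 1-1-6: ill-formed.
(b) sonority 4-3-1: well-formed.
(c) sonority 8-4-3-1: well-formed.
(d) sonority 4-7-6: ill-formed.
(e) sonority 5-4-3-2: well-formed.
(f) sonority 7-2-3: ill-formed.
(g) sonority 5-2-1: well-formed.

4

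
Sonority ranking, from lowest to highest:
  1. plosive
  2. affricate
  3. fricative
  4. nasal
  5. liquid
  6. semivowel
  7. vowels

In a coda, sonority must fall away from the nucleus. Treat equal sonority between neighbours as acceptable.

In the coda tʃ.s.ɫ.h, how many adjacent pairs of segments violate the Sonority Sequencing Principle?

2

/tʃ/: affricate = 2.
/s/: fricative = 3.
/ɫ/: liquid = 5.
/h/: fricative = 3.
/tʃ/→/s/: 2→3 (does not fall) — violation.
/s/→/ɫ/: 3→5 (does not fall) — violation.
/ɫ/→/h/: 5→3 (falls) — ok.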